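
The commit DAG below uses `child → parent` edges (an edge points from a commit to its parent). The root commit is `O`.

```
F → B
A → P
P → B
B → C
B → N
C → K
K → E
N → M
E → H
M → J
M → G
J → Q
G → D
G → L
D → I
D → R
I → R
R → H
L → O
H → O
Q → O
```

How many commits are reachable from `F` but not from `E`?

13

Reachable from F: {B, C, D, E, F, G, H, I, J, K, L, M, N, O, Q, R}.
Reachable from E: {E, H, O}.
In F's history but not E's: {B, C, D, F, G, I, J, K, L, M, N, Q, R} — 13 commits.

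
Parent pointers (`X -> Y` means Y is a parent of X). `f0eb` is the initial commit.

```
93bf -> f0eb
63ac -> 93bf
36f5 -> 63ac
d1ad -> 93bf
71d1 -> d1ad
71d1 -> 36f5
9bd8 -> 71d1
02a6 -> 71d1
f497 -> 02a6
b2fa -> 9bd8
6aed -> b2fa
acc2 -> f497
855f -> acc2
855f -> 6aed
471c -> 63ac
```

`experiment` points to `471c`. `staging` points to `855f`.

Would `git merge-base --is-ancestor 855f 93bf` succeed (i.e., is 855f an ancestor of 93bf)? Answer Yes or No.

Ancestors of 93bf: {93bf, f0eb}.
855f is not in that set, so it is not an ancestor of 93bf.

No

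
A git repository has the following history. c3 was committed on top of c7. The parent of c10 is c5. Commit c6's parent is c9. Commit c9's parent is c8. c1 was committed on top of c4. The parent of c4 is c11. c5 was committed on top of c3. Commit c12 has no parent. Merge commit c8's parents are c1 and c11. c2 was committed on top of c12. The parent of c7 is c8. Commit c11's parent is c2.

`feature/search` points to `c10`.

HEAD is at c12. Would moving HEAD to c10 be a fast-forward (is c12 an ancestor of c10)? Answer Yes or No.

Yes

A fast-forward from c12 to c10 is possible iff c12 is an ancestor of c10.
Ancestors of c10: {c1, c10, c11, c12, c2, c3, c4, c5, c7, c8}.
c12 is among them, so fast-forward is possible.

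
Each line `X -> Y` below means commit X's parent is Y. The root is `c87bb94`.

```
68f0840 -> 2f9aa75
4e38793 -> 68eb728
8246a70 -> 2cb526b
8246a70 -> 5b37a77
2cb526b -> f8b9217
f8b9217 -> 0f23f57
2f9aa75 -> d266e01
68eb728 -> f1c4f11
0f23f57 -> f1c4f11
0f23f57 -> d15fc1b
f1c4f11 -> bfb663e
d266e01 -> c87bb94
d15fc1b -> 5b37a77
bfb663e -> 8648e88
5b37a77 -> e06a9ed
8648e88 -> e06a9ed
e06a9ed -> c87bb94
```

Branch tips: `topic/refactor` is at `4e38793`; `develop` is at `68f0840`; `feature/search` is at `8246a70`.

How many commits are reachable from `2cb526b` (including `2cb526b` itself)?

Walking parent pointers from 2cb526b: reachable set = {0f23f57, 2cb526b, 5b37a77, 8648e88, bfb663e, c87bb94, d15fc1b, e06a9ed, f1c4f11, f8b9217}.
That is 10 commits.

10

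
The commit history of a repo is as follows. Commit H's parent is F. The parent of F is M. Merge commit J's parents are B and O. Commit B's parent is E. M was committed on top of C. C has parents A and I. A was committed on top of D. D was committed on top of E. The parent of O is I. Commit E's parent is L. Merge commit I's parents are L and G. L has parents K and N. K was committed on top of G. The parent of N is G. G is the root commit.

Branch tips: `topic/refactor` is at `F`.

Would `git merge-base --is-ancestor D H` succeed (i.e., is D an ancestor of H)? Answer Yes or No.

Ancestors of H (commits reachable by following parents): {A, C, D, E, F, G, H, I, K, L, M, N}.
D is in that set, so it is an ancestor of H.

Yes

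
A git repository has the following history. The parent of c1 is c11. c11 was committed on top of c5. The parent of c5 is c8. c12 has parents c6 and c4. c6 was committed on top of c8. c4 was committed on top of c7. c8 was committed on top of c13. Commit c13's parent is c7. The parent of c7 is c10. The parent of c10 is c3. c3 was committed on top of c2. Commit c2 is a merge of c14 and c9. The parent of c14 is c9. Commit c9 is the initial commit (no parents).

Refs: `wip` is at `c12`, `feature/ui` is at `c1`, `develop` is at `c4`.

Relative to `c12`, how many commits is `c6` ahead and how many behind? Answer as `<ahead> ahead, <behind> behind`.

Reachable from c6: {c10, c13, c14, c2, c3, c6, c7, c8, c9}.
Reachable from c12: {c10, c12, c13, c14, c2, c3, c4, c6, c7, c8, c9}.
Only in c6's history (ahead): {} — 0.
Only in c12's history (behind): {c12, c4} — 2.

0 ahead, 2 behind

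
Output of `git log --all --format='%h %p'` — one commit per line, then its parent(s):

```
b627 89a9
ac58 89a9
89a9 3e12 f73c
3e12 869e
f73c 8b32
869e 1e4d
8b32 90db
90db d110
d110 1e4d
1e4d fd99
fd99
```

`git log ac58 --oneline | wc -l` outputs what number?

10

Walking parent pointers from ac58: reachable set = {1e4d, 3e12, 869e, 89a9, 8b32, 90db, ac58, d110, f73c, fd99}.
That is 10 commits.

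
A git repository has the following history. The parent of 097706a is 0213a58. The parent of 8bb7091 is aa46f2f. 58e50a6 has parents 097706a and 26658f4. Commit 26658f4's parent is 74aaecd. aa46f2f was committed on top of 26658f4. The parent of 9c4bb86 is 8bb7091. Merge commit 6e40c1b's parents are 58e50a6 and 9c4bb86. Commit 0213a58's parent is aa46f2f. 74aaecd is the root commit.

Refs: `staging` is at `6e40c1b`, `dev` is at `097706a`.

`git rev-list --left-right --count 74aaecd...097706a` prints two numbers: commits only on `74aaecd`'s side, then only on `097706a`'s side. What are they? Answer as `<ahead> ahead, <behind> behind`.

Reachable from 74aaecd: {74aaecd}.
Reachable from 097706a: {0213a58, 097706a, 26658f4, 74aaecd, aa46f2f}.
Only in 74aaecd's history (ahead): {} — 0.
Only in 097706a's history (behind): {0213a58, 097706a, 26658f4, aa46f2f} — 4.

0 ahead, 4 behind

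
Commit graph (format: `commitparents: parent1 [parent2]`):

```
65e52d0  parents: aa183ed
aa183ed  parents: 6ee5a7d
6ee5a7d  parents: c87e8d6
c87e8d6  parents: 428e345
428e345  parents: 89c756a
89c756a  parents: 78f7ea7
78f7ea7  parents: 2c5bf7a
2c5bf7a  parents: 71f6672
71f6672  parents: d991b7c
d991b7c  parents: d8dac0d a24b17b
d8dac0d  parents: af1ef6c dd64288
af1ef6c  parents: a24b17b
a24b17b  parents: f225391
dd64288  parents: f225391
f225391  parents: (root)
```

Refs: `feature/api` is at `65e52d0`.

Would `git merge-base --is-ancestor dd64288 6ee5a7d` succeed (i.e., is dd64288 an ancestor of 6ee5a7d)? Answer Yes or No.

Yes

Ancestors of 6ee5a7d (commits reachable by following parents): {2c5bf7a, 428e345, 6ee5a7d, 71f6672, 78f7ea7, 89c756a, a24b17b, af1ef6c, c87e8d6, d8dac0d, d991b7c, dd64288, f225391}.
dd64288 is in that set, so it is an ancestor of 6ee5a7d.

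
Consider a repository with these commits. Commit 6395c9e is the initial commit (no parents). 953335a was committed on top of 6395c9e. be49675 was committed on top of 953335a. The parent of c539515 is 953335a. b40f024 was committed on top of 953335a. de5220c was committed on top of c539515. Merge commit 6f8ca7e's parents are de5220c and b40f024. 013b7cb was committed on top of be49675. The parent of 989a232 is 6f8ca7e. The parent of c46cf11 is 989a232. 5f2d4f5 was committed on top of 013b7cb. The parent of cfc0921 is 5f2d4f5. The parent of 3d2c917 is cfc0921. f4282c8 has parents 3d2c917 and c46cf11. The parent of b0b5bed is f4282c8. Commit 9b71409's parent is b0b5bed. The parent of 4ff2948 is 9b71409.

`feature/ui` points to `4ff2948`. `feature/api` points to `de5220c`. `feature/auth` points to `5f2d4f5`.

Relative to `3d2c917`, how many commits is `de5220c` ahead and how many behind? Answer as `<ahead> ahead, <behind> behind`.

2 ahead, 5 behind

Reachable from de5220c: {6395c9e, 953335a, c539515, de5220c}.
Reachable from 3d2c917: {013b7cb, 3d2c917, 5f2d4f5, 6395c9e, 953335a, be49675, cfc0921}.
Only in de5220c's history (ahead): {c539515, de5220c} — 2.
Only in 3d2c917's history (behind): {013b7cb, 3d2c917, 5f2d4f5, be49675, cfc0921} — 5.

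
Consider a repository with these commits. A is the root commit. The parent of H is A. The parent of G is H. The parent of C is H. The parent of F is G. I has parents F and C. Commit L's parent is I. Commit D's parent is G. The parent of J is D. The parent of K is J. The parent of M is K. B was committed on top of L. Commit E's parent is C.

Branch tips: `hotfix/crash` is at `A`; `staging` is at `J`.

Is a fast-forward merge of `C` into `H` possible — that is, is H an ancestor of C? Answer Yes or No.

Yes

A fast-forward from H to C is possible iff H is an ancestor of C.
Ancestors of C: {A, C, H}.
H is among them, so fast-forward is possible.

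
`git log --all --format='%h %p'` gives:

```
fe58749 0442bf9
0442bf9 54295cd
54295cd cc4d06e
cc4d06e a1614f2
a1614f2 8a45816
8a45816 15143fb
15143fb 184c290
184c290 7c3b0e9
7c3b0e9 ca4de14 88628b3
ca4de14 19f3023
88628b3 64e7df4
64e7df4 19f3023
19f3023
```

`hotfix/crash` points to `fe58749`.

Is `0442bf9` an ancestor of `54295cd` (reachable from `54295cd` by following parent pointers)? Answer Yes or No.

Ancestors of 54295cd: {15143fb, 184c290, 19f3023, 54295cd, 64e7df4, 7c3b0e9, 88628b3, 8a45816, a1614f2, ca4de14, cc4d06e}.
0442bf9 is not in that set, so it is not an ancestor of 54295cd.

No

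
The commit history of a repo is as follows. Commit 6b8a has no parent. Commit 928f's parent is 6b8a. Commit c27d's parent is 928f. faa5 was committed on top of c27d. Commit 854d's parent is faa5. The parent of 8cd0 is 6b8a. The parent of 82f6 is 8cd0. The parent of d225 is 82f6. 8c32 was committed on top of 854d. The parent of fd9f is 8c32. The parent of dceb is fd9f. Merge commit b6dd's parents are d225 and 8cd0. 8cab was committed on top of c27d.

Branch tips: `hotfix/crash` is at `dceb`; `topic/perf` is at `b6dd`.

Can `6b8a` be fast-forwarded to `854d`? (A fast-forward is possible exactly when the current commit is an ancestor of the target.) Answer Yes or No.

Yes

A fast-forward from 6b8a to 854d is possible iff 6b8a is an ancestor of 854d.
Ancestors of 854d: {6b8a, 854d, 928f, c27d, faa5}.
6b8a is among them, so fast-forward is possible.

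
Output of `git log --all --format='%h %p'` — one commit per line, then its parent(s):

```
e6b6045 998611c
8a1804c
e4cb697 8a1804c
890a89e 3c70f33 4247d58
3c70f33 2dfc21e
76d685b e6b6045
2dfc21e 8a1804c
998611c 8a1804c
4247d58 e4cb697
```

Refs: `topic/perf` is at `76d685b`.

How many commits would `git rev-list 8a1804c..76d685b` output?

Reachable from 76d685b: {76d685b, 8a1804c, 998611c, e6b6045}.
Reachable from 8a1804c: {8a1804c}.
In 76d685b's history but not 8a1804c's: {76d685b, 998611c, e6b6045} — 3 commits.

3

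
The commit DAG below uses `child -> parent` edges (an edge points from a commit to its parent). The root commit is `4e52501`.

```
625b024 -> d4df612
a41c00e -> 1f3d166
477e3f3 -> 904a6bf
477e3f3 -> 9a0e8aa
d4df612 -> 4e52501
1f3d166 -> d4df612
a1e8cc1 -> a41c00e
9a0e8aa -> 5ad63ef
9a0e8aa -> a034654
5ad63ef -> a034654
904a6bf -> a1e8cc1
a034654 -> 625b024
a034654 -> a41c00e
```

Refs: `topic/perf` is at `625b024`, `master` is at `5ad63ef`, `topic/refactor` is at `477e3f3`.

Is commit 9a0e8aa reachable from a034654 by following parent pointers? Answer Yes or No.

No

Ancestors of a034654: {1f3d166, 4e52501, 625b024, a034654, a41c00e, d4df612}.
9a0e8aa is not in that set, so it is not an ancestor of a034654.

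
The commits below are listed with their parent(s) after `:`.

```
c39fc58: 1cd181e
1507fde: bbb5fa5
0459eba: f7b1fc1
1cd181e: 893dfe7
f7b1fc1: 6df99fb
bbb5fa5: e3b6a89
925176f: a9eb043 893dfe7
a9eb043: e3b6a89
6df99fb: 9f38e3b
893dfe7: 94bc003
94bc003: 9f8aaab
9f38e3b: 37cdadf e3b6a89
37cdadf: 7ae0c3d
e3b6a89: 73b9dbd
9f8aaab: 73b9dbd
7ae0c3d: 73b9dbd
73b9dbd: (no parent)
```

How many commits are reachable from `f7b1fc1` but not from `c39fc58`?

Reachable from f7b1fc1: {37cdadf, 6df99fb, 73b9dbd, 7ae0c3d, 9f38e3b, e3b6a89, f7b1fc1}.
Reachable from c39fc58: {1cd181e, 73b9dbd, 893dfe7, 94bc003, 9f8aaab, c39fc58}.
In f7b1fc1's history but not c39fc58's: {37cdadf, 6df99fb, 7ae0c3d, 9f38e3b, e3b6a89, f7b1fc1} — 6 commits.

6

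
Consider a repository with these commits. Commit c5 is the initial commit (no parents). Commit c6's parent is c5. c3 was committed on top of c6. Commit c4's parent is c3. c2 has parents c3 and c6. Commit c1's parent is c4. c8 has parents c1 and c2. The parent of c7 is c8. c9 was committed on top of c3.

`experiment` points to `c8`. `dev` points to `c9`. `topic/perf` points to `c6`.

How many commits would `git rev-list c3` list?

Walking parent pointers from c3: reachable set = {c3, c5, c6}.
That is 3 commits.

3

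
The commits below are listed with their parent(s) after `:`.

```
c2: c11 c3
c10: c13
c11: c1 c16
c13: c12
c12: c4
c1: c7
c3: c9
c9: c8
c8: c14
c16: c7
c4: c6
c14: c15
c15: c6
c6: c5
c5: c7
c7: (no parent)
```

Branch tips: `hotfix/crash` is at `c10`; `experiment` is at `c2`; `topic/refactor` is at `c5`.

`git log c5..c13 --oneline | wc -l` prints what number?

Reachable from c13: {c12, c13, c4, c5, c6, c7}.
Reachable from c5: {c5, c7}.
In c13's history but not c5's: {c12, c13, c4, c6} — 4 commits.

4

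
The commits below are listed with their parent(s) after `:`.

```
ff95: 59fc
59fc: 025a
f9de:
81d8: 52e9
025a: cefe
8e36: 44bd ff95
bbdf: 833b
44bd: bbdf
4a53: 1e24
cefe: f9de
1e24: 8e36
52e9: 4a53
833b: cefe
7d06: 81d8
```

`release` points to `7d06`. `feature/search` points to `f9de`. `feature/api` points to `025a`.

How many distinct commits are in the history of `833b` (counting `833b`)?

3

Walking parent pointers from 833b: reachable set = {833b, cefe, f9de}.
That is 3 commits.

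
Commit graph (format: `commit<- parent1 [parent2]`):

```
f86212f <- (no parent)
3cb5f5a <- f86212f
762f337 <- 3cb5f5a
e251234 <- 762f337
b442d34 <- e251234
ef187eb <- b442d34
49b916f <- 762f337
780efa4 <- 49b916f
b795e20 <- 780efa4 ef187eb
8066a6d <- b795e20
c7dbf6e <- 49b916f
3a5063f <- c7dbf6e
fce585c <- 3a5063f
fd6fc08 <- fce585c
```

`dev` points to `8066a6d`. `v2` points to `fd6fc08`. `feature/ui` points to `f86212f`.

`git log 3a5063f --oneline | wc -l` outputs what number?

6

Walking parent pointers from 3a5063f: reachable set = {3a5063f, 3cb5f5a, 49b916f, 762f337, c7dbf6e, f86212f}.
That is 6 commits.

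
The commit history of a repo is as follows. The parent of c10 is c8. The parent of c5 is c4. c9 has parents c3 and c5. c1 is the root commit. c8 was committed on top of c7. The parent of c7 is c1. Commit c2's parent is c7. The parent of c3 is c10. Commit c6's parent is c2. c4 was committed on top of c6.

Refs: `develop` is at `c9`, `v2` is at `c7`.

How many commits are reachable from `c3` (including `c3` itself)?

Walking parent pointers from c3: reachable set = {c1, c10, c3, c7, c8}.
That is 5 commits.

5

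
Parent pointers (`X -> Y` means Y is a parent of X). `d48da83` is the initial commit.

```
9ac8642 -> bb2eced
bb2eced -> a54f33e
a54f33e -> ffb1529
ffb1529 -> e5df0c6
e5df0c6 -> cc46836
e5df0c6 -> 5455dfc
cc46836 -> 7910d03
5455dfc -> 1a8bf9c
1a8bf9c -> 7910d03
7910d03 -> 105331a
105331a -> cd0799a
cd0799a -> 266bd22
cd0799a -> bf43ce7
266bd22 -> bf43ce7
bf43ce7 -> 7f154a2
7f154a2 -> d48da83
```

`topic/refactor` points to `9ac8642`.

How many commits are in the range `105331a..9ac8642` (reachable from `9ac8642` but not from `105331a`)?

9

Reachable from 9ac8642: {105331a, 1a8bf9c, 266bd22, 5455dfc, 7910d03, 7f154a2, 9ac8642, a54f33e, bb2eced, bf43ce7, cc46836, cd0799a, d48da83, e5df0c6, ffb1529}.
Reachable from 105331a: {105331a, 266bd22, 7f154a2, bf43ce7, cd0799a, d48da83}.
In 9ac8642's history but not 105331a's: {1a8bf9c, 5455dfc, 7910d03, 9ac8642, a54f33e, bb2eced, cc46836, e5df0c6, ffb1529} — 9 commits.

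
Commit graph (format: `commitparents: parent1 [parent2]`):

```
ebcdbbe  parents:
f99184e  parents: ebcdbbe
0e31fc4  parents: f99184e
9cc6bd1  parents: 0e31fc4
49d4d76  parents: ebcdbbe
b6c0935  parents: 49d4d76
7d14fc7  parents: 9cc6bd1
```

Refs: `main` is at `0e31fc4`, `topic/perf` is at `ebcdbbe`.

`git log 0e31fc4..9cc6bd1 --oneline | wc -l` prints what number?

1

Reachable from 9cc6bd1: {0e31fc4, 9cc6bd1, ebcdbbe, f99184e}.
Reachable from 0e31fc4: {0e31fc4, ebcdbbe, f99184e}.
In 9cc6bd1's history but not 0e31fc4's: {9cc6bd1} — 1 commit.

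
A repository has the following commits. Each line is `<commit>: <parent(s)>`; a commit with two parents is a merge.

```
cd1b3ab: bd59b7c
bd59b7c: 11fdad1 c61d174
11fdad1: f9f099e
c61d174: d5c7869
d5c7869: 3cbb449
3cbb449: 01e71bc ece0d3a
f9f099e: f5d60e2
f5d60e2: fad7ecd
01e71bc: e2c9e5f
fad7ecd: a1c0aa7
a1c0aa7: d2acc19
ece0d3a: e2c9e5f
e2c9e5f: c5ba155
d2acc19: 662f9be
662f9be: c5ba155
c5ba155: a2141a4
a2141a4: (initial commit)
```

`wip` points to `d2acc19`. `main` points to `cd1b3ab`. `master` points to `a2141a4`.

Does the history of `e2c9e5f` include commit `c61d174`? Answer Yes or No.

No

Ancestors of e2c9e5f: {a2141a4, c5ba155, e2c9e5f}.
c61d174 is not in that set, so it is not an ancestor of e2c9e5f.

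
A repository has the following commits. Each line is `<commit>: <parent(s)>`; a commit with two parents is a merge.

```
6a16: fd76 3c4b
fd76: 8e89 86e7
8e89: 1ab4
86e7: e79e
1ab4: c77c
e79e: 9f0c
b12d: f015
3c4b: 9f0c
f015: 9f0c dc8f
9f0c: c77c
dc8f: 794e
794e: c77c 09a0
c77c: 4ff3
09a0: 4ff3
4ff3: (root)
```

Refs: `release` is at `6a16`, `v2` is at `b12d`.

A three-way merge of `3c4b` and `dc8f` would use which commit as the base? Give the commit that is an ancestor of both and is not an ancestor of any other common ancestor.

Ancestors of 3c4b: {3c4b, 4ff3, 9f0c, c77c}.
Ancestors of dc8f: {09a0, 4ff3, 794e, c77c, dc8f}.
Common ancestors: {4ff3, c77c}.
Among these, c77c is not an ancestor of any other common ancestor — it is the merge base.

c77c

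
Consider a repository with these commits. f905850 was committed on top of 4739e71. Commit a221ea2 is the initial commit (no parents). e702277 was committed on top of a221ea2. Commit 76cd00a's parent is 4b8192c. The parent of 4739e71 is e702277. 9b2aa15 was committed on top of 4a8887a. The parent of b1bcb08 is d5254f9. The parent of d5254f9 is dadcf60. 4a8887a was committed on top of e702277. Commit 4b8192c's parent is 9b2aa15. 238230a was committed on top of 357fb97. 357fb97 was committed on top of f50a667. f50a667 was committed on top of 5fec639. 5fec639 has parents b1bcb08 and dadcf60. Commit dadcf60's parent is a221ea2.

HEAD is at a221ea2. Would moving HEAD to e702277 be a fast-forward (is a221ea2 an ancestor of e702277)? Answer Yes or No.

A fast-forward from a221ea2 to e702277 is possible iff a221ea2 is an ancestor of e702277.
Ancestors of e702277: {a221ea2, e702277}.
a221ea2 is among them, so fast-forward is possible.

Yes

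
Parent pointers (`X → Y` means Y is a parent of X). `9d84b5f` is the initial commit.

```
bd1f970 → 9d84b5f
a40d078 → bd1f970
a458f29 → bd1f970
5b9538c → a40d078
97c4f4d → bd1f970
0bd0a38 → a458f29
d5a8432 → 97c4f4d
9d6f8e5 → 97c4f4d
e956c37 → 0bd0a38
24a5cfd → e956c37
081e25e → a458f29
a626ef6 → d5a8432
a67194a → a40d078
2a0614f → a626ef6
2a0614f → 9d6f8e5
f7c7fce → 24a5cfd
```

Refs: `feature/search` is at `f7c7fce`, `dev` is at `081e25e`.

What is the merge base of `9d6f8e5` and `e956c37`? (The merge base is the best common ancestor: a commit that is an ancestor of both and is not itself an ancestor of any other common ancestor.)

bd1f970

Ancestors of 9d6f8e5: {97c4f4d, 9d6f8e5, 9d84b5f, bd1f970}.
Ancestors of e956c37: {0bd0a38, 9d84b5f, a458f29, bd1f970, e956c37}.
Common ancestors: {9d84b5f, bd1f970}.
Among these, bd1f970 is not an ancestor of any other common ancestor — it is the merge base.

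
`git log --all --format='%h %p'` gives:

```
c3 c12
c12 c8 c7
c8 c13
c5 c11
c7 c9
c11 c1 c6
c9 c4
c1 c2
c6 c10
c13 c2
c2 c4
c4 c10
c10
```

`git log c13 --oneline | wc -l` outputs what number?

Walking parent pointers from c13: reachable set = {c10, c13, c2, c4}.
That is 4 commits.

4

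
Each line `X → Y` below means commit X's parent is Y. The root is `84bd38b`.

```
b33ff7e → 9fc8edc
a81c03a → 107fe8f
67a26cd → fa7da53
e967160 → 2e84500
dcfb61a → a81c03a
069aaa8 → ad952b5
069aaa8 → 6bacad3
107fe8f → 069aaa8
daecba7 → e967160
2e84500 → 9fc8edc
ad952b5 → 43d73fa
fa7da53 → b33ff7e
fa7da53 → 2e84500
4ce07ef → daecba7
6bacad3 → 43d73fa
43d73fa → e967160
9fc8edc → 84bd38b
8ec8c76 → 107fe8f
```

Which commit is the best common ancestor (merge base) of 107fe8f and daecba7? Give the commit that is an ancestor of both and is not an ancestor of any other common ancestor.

e967160

Ancestors of 107fe8f: {069aaa8, 107fe8f, 2e84500, 43d73fa, 6bacad3, 84bd38b, 9fc8edc, ad952b5, e967160}.
Ancestors of daecba7: {2e84500, 84bd38b, 9fc8edc, daecba7, e967160}.
Common ancestors: {2e84500, 84bd38b, 9fc8edc, e967160}.
Among these, e967160 is not an ancestor of any other common ancestor — it is the merge base.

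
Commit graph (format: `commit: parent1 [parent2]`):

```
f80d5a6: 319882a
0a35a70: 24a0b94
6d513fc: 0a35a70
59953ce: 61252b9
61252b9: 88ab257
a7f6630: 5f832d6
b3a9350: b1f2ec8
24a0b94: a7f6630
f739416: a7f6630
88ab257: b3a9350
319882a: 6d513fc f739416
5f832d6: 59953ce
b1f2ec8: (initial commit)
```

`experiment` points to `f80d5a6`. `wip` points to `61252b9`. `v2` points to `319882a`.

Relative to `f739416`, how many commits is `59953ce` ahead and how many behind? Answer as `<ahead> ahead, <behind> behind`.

Reachable from 59953ce: {59953ce, 61252b9, 88ab257, b1f2ec8, b3a9350}.
Reachable from f739416: {59953ce, 5f832d6, 61252b9, 88ab257, a7f6630, b1f2ec8, b3a9350, f739416}.
Only in 59953ce's history (ahead): {} — 0.
Only in f739416's history (behind): {5f832d6, a7f6630, f739416} — 3.

0 ahead, 3 behind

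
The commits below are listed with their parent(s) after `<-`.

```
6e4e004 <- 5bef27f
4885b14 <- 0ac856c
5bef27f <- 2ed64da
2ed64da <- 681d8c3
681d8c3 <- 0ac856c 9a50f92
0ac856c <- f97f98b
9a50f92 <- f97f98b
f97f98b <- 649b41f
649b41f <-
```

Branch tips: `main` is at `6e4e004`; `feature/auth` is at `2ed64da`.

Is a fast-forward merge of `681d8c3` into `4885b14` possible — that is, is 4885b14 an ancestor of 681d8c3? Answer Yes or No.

A fast-forward from 4885b14 to 681d8c3 is possible iff 4885b14 is an ancestor of 681d8c3.
Ancestors of 681d8c3: {0ac856c, 649b41f, 681d8c3, 9a50f92, f97f98b}.
4885b14 is not among them, so fast-forward is not possible.

No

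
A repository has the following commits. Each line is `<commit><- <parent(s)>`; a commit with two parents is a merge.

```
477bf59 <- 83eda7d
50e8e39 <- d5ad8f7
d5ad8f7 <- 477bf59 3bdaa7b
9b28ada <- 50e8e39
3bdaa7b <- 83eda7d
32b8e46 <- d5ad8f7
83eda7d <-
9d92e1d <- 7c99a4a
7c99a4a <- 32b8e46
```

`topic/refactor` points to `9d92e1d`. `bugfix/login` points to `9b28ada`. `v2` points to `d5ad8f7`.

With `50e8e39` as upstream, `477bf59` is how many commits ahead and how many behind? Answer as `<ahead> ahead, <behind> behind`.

Reachable from 477bf59: {477bf59, 83eda7d}.
Reachable from 50e8e39: {3bdaa7b, 477bf59, 50e8e39, 83eda7d, d5ad8f7}.
Only in 477bf59's history (ahead): {} — 0.
Only in 50e8e39's history (behind): {3bdaa7b, 50e8e39, d5ad8f7} — 3.

0 ahead, 3 behind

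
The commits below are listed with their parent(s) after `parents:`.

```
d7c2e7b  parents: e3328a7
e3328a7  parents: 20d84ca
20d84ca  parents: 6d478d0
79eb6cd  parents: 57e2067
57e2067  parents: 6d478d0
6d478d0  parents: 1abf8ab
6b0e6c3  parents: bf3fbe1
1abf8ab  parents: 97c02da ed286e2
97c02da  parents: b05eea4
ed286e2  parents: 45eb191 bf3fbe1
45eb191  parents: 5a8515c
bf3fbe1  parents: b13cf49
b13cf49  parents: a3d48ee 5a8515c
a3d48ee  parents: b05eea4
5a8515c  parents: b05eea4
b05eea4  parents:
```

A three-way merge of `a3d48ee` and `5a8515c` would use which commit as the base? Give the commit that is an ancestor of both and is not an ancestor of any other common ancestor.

Ancestors of a3d48ee: {a3d48ee, b05eea4}.
Ancestors of 5a8515c: {5a8515c, b05eea4}.
Common ancestors: {b05eea4}.
The only common ancestor is b05eea4, so it is the merge base.

b05eea4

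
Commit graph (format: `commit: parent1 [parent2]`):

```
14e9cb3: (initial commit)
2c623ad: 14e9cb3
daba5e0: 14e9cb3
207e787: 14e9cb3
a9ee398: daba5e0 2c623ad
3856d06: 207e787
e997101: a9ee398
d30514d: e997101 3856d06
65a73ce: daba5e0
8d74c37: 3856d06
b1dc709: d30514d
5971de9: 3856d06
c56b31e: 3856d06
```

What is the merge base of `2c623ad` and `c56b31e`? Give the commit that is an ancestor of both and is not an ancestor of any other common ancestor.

Ancestors of 2c623ad: {14e9cb3, 2c623ad}.
Ancestors of c56b31e: {14e9cb3, 207e787, 3856d06, c56b31e}.
Common ancestors: {14e9cb3}.
The only common ancestor is 14e9cb3, so it is the merge base.

14e9cb3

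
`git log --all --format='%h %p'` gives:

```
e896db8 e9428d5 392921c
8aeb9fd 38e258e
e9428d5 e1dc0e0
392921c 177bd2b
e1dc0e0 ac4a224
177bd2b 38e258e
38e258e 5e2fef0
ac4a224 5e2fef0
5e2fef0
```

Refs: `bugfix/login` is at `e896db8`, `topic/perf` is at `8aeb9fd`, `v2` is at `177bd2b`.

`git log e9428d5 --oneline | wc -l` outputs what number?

Walking parent pointers from e9428d5: reachable set = {5e2fef0, ac4a224, e1dc0e0, e9428d5}.
That is 4 commits.

4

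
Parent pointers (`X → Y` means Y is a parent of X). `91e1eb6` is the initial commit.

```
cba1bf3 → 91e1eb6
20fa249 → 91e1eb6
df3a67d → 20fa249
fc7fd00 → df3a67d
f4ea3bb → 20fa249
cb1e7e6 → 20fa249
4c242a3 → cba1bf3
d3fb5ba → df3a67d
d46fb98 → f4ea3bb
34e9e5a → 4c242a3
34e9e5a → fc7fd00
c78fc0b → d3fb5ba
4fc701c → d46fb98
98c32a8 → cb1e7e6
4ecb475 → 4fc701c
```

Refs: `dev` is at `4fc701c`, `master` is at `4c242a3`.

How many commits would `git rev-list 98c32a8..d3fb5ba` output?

2

Reachable from d3fb5ba: {20fa249, 91e1eb6, d3fb5ba, df3a67d}.
Reachable from 98c32a8: {20fa249, 91e1eb6, 98c32a8, cb1e7e6}.
In d3fb5ba's history but not 98c32a8's: {d3fb5ba, df3a67d} — 2 commits.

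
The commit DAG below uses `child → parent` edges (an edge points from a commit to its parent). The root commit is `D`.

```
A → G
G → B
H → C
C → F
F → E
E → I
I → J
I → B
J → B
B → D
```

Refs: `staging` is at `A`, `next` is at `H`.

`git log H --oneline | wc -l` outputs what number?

Walking parent pointers from H: reachable set = {B, C, D, E, F, H, I, J}.
That is 8 commits.

8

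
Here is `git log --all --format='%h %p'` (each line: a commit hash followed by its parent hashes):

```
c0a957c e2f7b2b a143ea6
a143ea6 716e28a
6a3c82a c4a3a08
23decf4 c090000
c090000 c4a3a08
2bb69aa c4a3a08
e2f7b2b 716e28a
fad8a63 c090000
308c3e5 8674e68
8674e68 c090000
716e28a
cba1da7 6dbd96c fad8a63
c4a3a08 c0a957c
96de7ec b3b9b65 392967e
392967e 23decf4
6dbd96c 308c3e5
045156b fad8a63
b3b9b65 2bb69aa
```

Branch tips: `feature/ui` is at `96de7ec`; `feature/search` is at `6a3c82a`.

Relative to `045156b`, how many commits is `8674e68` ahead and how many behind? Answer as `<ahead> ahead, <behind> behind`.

Reachable from 8674e68: {716e28a, 8674e68, a143ea6, c090000, c0a957c, c4a3a08, e2f7b2b}.
Reachable from 045156b: {045156b, 716e28a, a143ea6, c090000, c0a957c, c4a3a08, e2f7b2b, fad8a63}.
Only in 8674e68's history (ahead): {8674e68} — 1.
Only in 045156b's history (behind): {045156b, fad8a63} — 2.

1 ahead, 2 behind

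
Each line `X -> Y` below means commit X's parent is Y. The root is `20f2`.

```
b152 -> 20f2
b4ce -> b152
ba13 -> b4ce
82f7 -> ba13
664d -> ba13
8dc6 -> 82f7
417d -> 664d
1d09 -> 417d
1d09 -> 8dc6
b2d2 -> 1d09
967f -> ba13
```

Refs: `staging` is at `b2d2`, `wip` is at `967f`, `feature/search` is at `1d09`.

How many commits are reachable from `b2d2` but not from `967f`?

Reachable from b2d2: {1d09, 20f2, 417d, 664d, 82f7, 8dc6, b152, b2d2, b4ce, ba13}.
Reachable from 967f: {20f2, 967f, b152, b4ce, ba13}.
In b2d2's history but not 967f's: {1d09, 417d, 664d, 82f7, 8dc6, b2d2} — 6 commits.

6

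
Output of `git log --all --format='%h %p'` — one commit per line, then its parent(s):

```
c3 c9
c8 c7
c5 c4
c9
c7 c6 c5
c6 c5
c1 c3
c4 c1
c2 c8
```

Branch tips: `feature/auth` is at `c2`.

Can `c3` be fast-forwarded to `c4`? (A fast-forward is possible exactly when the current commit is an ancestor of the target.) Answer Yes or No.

A fast-forward from c3 to c4 is possible iff c3 is an ancestor of c4.
Ancestors of c4: {c1, c3, c4, c9}.
c3 is among them, so fast-forward is possible.

Yes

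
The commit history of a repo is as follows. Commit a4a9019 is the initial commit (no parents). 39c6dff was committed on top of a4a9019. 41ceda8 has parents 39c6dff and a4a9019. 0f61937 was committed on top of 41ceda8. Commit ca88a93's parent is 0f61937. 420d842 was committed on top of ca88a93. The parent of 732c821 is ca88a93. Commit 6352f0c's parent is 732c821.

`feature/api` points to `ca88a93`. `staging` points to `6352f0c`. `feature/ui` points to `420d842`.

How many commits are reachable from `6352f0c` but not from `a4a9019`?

Reachable from 6352f0c: {0f61937, 39c6dff, 41ceda8, 6352f0c, 732c821, a4a9019, ca88a93}.
Reachable from a4a9019: {a4a9019}.
In 6352f0c's history but not a4a9019's: {0f61937, 39c6dff, 41ceda8, 6352f0c, 732c821, ca88a93} — 6 commits.

6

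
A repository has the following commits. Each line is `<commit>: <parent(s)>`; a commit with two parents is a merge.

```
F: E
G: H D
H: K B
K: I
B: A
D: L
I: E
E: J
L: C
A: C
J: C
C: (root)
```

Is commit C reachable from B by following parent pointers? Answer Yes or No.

Yes

Ancestors of B (commits reachable by following parents): {A, B, C}.
C is in that set, so it is an ancestor of B.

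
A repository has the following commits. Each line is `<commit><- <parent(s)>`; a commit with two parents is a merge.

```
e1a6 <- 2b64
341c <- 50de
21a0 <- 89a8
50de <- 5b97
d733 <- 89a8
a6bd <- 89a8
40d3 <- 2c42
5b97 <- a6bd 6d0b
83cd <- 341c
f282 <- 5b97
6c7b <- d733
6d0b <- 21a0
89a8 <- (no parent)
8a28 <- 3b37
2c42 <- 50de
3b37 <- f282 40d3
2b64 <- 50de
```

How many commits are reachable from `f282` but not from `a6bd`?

4

Reachable from f282: {21a0, 5b97, 6d0b, 89a8, a6bd, f282}.
Reachable from a6bd: {89a8, a6bd}.
In f282's history but not a6bd's: {21a0, 5b97, 6d0b, f282} — 4 commits.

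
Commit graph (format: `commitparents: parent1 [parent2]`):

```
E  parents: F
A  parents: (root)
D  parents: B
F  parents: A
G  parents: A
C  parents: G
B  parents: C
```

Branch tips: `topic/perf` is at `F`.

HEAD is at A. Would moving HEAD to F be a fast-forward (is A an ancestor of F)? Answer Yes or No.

A fast-forward from A to F is possible iff A is an ancestor of F.
Ancestors of F: {A, F}.
A is among them, so fast-forward is possible.

Yes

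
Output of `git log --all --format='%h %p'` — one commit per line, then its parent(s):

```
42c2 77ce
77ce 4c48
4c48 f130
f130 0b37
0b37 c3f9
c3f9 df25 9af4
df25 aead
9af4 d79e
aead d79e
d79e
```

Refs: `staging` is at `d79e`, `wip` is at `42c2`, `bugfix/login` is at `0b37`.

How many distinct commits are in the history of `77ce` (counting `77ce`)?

Walking parent pointers from 77ce: reachable set = {0b37, 4c48, 77ce, 9af4, aead, c3f9, d79e, df25, f130}.
That is 9 commits.

9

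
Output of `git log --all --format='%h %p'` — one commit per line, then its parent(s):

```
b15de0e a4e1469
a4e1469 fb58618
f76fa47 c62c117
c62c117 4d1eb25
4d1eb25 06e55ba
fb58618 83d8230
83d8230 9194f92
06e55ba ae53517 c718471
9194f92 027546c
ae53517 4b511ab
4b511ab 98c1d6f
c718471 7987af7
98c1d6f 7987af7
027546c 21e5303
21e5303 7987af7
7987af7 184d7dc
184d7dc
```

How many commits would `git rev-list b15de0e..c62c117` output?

7

Reachable from c62c117: {06e55ba, 184d7dc, 4b511ab, 4d1eb25, 7987af7, 98c1d6f, ae53517, c62c117, c718471}.
Reachable from b15de0e: {027546c, 184d7dc, 21e5303, 7987af7, 83d8230, 9194f92, a4e1469, b15de0e, fb58618}.
In c62c117's history but not b15de0e's: {06e55ba, 4b511ab, 4d1eb25, 98c1d6f, ae53517, c62c117, c718471} — 7 commits.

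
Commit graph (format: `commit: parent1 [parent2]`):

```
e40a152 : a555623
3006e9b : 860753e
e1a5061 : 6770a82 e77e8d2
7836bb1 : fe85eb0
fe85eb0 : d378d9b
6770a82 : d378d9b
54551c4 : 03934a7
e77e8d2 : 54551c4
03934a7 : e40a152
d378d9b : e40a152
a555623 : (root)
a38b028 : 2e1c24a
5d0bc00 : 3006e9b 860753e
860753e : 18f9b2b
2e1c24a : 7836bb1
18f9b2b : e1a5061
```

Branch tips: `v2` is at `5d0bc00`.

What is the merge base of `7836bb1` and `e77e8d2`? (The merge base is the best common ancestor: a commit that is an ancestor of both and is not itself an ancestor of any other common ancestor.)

Ancestors of 7836bb1: {7836bb1, a555623, d378d9b, e40a152, fe85eb0}.
Ancestors of e77e8d2: {03934a7, 54551c4, a555623, e40a152, e77e8d2}.
Common ancestors: {a555623, e40a152}.
Among these, e40a152 is not an ancestor of any other common ancestor — it is the merge base.

e40a152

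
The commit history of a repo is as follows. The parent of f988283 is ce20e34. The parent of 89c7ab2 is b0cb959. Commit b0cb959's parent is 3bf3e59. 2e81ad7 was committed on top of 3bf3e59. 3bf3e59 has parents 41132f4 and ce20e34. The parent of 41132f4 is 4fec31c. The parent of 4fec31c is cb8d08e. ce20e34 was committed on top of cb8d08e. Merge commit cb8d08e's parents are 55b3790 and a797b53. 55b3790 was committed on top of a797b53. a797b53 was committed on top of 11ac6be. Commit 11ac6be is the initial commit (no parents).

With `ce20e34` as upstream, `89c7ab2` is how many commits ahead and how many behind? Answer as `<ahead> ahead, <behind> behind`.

Reachable from 89c7ab2: {11ac6be, 3bf3e59, 41132f4, 4fec31c, 55b3790, 89c7ab2, a797b53, b0cb959, cb8d08e, ce20e34}.
Reachable from ce20e34: {11ac6be, 55b3790, a797b53, cb8d08e, ce20e34}.
Only in 89c7ab2's history (ahead): {3bf3e59, 41132f4, 4fec31c, 89c7ab2, b0cb959} — 5.
Only in ce20e34's history (behind): {} — 0.

5 ahead, 0 behind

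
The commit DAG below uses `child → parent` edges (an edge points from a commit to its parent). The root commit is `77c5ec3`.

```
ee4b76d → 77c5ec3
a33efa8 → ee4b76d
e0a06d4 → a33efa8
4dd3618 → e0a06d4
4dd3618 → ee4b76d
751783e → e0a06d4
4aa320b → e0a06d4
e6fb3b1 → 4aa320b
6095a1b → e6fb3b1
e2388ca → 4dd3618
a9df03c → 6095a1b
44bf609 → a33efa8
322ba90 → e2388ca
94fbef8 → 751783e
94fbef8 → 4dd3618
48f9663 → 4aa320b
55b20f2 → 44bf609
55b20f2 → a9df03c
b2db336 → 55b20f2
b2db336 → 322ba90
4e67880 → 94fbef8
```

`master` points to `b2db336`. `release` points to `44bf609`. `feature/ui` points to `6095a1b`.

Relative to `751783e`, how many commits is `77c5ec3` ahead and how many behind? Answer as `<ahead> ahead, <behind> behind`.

Reachable from 77c5ec3: {77c5ec3}.
Reachable from 751783e: {751783e, 77c5ec3, a33efa8, e0a06d4, ee4b76d}.
Only in 77c5ec3's history (ahead): {} — 0.
Only in 751783e's history (behind): {751783e, a33efa8, e0a06d4, ee4b76d} — 4.

0 ahead, 4 behind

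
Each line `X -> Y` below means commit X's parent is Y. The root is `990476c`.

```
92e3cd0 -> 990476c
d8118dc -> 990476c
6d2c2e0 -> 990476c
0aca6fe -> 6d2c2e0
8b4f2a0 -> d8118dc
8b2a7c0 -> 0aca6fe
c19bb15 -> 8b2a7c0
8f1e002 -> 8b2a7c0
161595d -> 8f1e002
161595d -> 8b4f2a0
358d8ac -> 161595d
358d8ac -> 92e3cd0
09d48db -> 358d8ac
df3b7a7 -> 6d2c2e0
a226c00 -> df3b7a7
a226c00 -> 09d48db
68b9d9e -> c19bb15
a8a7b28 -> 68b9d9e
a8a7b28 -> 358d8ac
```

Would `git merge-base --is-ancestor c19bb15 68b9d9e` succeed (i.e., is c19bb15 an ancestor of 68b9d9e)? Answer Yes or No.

Ancestors of 68b9d9e (commits reachable by following parents): {0aca6fe, 68b9d9e, 6d2c2e0, 8b2a7c0, 990476c, c19bb15}.
c19bb15 is in that set, so it is an ancestor of 68b9d9e.

Yes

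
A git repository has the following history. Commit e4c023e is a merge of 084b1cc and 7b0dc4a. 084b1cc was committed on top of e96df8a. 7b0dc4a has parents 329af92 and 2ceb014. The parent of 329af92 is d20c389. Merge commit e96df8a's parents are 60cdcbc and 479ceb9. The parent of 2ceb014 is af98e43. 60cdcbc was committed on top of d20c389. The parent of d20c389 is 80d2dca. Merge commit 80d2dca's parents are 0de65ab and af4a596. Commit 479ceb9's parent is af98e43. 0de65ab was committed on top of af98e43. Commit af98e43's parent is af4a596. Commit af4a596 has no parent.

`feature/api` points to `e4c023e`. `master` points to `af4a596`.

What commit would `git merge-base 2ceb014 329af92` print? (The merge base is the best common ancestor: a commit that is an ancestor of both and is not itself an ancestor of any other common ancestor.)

Ancestors of 2ceb014: {2ceb014, af4a596, af98e43}.
Ancestors of 329af92: {0de65ab, 329af92, 80d2dca, af4a596, af98e43, d20c389}.
Common ancestors: {af4a596, af98e43}.
Among these, af98e43 is not an ancestor of any other common ancestor — it is the merge base.

af98e43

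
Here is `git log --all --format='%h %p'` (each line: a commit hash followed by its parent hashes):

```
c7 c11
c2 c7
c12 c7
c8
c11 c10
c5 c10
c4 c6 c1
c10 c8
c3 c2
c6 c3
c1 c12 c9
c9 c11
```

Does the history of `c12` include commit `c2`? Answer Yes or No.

No

Ancestors of c12: {c10, c11, c12, c7, c8}.
c2 is not in that set, so it is not an ancestor of c12.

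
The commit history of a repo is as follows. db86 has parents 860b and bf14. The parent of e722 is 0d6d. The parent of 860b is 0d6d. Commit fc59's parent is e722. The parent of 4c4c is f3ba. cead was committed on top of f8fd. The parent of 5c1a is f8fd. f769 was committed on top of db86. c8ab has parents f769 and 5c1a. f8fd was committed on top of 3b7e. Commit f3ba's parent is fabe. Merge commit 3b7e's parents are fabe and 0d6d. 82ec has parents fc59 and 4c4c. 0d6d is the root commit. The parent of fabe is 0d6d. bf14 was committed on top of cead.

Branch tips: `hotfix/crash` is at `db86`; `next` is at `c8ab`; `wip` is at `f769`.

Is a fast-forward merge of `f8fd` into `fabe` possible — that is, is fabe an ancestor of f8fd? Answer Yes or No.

Yes

A fast-forward from fabe to f8fd is possible iff fabe is an ancestor of f8fd.
Ancestors of f8fd: {0d6d, 3b7e, f8fd, fabe}.
fabe is among them, so fast-forward is possible.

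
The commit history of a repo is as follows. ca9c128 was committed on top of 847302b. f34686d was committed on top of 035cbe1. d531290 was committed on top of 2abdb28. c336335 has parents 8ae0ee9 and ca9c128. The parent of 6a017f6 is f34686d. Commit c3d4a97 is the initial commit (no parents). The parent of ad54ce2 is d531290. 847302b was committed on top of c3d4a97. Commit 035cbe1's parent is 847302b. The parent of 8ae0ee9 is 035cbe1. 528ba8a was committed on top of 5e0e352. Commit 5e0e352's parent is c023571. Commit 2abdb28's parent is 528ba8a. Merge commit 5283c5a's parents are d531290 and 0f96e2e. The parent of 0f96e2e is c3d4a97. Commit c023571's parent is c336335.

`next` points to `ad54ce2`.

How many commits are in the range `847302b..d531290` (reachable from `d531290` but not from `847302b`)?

Reachable from d531290: {035cbe1, 2abdb28, 528ba8a, 5e0e352, 847302b, 8ae0ee9, c023571, c336335, c3d4a97, ca9c128, d531290}.
Reachable from 847302b: {847302b, c3d4a97}.
In d531290's history but not 847302b's: {035cbe1, 2abdb28, 528ba8a, 5e0e352, 8ae0ee9, c023571, c336335, ca9c128, d531290} — 9 commits.

9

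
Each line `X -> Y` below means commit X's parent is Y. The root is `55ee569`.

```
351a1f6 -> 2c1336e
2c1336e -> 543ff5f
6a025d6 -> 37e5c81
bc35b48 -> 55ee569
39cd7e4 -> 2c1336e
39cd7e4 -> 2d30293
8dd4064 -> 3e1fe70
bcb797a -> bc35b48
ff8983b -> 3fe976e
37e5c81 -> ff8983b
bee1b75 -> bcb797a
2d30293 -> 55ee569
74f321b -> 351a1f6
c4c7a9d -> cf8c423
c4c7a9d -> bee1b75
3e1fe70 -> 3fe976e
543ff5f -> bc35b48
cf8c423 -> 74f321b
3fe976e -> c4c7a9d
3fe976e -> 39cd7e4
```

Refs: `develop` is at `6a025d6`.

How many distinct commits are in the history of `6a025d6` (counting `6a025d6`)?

16

Walking parent pointers from 6a025d6: reachable set = {2c1336e, 2d30293, 351a1f6, 37e5c81, 39cd7e4, 3fe976e, 543ff5f, 55ee569, 6a025d6, 74f321b, bc35b48, bcb797a, bee1b75, c4c7a9d, cf8c423, ff8983b}.
That is 16 commits.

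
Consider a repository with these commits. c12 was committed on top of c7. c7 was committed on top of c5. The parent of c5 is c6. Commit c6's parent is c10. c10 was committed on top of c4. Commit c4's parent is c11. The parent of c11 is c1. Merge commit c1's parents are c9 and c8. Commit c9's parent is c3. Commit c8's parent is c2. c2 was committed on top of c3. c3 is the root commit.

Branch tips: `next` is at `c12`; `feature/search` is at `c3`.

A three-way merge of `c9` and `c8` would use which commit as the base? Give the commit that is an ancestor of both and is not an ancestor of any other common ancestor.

Ancestors of c9: {c3, c9}.
Ancestors of c8: {c2, c3, c8}.
Common ancestors: {c3}.
The only common ancestor is c3, so it is the merge base.

c3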